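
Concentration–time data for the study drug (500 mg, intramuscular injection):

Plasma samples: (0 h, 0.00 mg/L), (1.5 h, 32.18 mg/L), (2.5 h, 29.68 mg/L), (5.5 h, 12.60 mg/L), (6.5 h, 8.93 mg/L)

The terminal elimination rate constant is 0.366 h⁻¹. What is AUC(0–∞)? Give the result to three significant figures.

AUC = 154 mg/L·h

Trapezoidal AUC_0→6.5:
  [0→1.5]: (0.00+32.18)/2 × 1.5 = 24.135
  [1.5→2.5]: (32.18+29.68)/2 × 1 = 30.93
  [2.5→5.5]: (29.68+12.60)/2 × 3 = 63.42
  [5.5→6.5]: (12.60+8.93)/2 × 1 = 10.765
  Sum = 129.25 mg/L·h
Extrapolated tail: C_last / k_e = 8.93 / 0.366 = 24.399
AUC_0→∞ = 129.25 + 24.399 = 153.649 mg/L·h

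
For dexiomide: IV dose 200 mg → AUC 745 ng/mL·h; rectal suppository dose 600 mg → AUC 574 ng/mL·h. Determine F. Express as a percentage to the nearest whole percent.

F = 26%

F = (AUC_ev / D_ev) / (AUC_iv / D_iv)
  = (574/600) / (745/200)
  = 0.956667 / 3.725 = 0.2568
  = 25.68%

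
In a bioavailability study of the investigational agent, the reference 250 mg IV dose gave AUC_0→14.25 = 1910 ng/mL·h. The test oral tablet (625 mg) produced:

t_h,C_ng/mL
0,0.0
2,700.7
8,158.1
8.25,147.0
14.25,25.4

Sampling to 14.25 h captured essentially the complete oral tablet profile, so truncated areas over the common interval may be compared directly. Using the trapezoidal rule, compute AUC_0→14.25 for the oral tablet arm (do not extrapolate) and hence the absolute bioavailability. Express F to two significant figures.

F = 0.80

Trapezoidal AUC_0→14.25 (oral tablet):
  [0→2]: (0.0+700.7)/2 × 2 = 700.7
  [2→8]: (700.7+158.1)/2 × 6 = 2576.4
  [8→8.25]: (158.1+147.0)/2 × 0.25 = 38.1375
  [8.25→14.25]: (147.0+25.4)/2 × 6 = 517.2
  Sum = 3832.4375 ng/mL·h
F = (AUC_ev/D_ev)/(AUC_iv/D_iv) = (3832.4375/625)/(1910/250) = 6.1319/7.64 = 0.8026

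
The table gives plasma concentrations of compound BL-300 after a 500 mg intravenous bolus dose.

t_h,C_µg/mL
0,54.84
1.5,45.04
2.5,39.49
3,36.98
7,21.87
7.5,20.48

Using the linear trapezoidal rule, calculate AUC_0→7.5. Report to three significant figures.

AUC = 265 µg/mL·h

Trapezoidal AUC_0→7.5:
  [0→1.5]: (54.84+45.04)/2 × 1.5 = 74.91
  [1.5→2.5]: (45.04+39.49)/2 × 1 = 42.265
  [2.5→3]: (39.49+36.98)/2 × 0.5 = 19.1175
  [3→7]: (36.98+21.87)/2 × 4 = 117.7
  [7→7.5]: (21.87+20.48)/2 × 0.5 = 10.5875
  Sum = 264.58 µg/mL·h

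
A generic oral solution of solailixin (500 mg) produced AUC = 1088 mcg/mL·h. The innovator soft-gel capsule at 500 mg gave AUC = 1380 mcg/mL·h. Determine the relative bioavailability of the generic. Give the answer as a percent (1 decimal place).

F_rel = 78.8%

F_rel = (AUC_test/D_test) / (AUC_ref/D_ref)
      = (1088/500) / (1380/500)
      = 2.176 / 2.76 = 0.7884 = 78.84%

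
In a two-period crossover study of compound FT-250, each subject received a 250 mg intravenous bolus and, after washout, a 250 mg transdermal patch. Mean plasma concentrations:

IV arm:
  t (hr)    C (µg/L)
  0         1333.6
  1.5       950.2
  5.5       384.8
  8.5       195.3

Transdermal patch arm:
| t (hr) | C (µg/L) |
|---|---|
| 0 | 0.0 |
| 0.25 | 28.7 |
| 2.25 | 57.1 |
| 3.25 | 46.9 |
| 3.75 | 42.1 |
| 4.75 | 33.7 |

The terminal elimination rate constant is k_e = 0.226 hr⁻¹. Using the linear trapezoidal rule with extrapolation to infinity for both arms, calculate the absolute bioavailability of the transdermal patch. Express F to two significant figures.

F = 0.057

Trapezoidal AUC_0→8.5 (IV):
  [0→1.5]: (1333.6+950.2)/2 × 1.5 = 1712.85
  [1.5→5.5]: (950.2+384.8)/2 × 4 = 2670.0
  [5.5→8.5]: (384.8+195.3)/2 × 3 = 870.15
  Sum = 5253.0 µg/L·hr
IV tail: 195.3/0.226 = 864.159; AUC_iv,0→∞ = 5253.0 + 864.159 = 6117.159 µg/L·hr
Trapezoidal AUC_0→4.75 (transdermal patch):
  [0→0.25]: (0.0+28.7)/2 × 0.25 = 3.5875
  [0.25→2.25]: (28.7+57.1)/2 × 2 = 85.8
  [2.25→3.25]: (57.1+46.9)/2 × 1 = 52.0
  [3.25→3.75]: (46.9+42.1)/2 × 0.5 = 22.25
  [3.75→4.75]: (42.1+33.7)/2 × 1 = 37.9
  Sum = 201.5375 µg/L·hr
transdermal patch tail: 33.7/0.226 = 149.115; AUC_ev,0→∞ = 201.5375 + 149.115 = 350.6525 µg/L·hr
F = (AUC_ev/D_ev)/(AUC_iv/D_iv) = (350.6525/250)/(6117.159/250) = 1.40261/24.468636 = 0.0573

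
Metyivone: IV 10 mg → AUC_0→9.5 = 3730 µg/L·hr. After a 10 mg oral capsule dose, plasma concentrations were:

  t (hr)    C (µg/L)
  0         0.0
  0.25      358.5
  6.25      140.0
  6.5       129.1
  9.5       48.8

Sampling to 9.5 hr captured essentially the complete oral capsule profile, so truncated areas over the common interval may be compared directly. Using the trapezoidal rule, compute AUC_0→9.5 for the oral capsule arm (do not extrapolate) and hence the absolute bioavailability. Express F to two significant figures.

Trapezoidal AUC_0→9.5 (oral capsule):
  [0→0.25]: (0.0+358.5)/2 × 0.25 = 44.8125
  [0.25→6.25]: (358.5+140.0)/2 × 6 = 1495.5
  [6.25→6.5]: (140.0+129.1)/2 × 0.25 = 33.6375
  [6.5→9.5]: (129.1+48.8)/2 × 3 = 266.85
  Sum = 1840.8 µg/L·hr
F = (AUC_ev/D_ev)/(AUC_iv/D_iv) = (1840.8/10)/(3730/10) = 184.08/373 = 0.4935

F = 0.49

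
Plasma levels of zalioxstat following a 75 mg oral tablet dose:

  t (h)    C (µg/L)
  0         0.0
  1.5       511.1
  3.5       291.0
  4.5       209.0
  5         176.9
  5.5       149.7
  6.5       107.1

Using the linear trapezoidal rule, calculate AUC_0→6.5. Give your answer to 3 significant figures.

AUC = 1740 µg/L·h

Trapezoidal AUC_0→6.5:
  [0→1.5]: (0.0+511.1)/2 × 1.5 = 383.325
  [1.5→3.5]: (511.1+291.0)/2 × 2 = 802.1
  [3.5→4.5]: (291.0+209.0)/2 × 1 = 250.0
  [4.5→5]: (209.0+176.9)/2 × 0.5 = 96.475
  [5→5.5]: (176.9+149.7)/2 × 0.5 = 81.65
  [5.5→6.5]: (149.7+107.1)/2 × 1 = 128.4
  Sum = 1741.95 µg/L·h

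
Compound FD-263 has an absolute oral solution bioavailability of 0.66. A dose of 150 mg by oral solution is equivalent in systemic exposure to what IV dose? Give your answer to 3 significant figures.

Systemic exposure from an extravascular dose = F × D_ev, so the equivalent IV dose is F × D_ev.
D_iv = F × D_ev = 0.66 × 150 = 99 mg

D_iv = 99.0 mg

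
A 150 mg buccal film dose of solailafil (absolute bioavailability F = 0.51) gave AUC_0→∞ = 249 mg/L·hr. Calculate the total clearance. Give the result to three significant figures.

CL = 0.307 L/hr

CL = F × Dose / AUC_0→∞
   = 0.51 × 150 / 249 = 0.307229 L/hr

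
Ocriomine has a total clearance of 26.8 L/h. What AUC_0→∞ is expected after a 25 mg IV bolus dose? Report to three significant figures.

AUC = 0.933 mg/L·h

AUC_0→∞ = Dose_iv / CL
        = 25 / 26.8 = 0.932836 mg/L·h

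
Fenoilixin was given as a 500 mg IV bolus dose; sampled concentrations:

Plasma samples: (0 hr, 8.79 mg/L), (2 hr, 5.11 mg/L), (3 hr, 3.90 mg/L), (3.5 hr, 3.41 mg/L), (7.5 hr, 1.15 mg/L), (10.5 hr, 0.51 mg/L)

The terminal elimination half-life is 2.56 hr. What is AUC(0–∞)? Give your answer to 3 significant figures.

AUC = 33.7 mg/L·hr

Trapezoidal AUC_0→10.5:
  [0→2]: (8.79+5.11)/2 × 2 = 13.9
  [2→3]: (5.11+3.90)/2 × 1 = 4.505
  [3→3.5]: (3.90+3.41)/2 × 0.5 = 1.8275
  [3.5→7.5]: (3.41+1.15)/2 × 4 = 9.12
  [7.5→10.5]: (1.15+0.51)/2 × 3 = 2.49
  Sum = 31.8425 mg/L·hr
k_e = ln2 / t½ = 0.693147 / 2.56 = 0.2708 hr^-1
Extrapolated tail: C_last / k_e = 0.51 / 0.2708 = 1.883
AUC_0→∞ = 31.8425 + 1.883 = 33.7255 mg/L·hr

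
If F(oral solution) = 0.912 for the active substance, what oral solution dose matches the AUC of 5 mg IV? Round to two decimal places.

D_oral = 5.48 mg

For equal systemic exposure: F × D_ev = D_iv
D_ev = D_iv / F = 5 / 0.912 = 5.48246 mg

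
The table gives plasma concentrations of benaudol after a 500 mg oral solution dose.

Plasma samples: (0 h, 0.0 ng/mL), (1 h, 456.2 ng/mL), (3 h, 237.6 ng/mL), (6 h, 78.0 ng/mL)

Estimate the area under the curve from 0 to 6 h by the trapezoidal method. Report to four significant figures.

AUC = 1395 ng/mL·h

Trapezoidal AUC_0→6:
  [0→1]: (0.0+456.2)/2 × 1 = 228.1
  [1→3]: (456.2+237.6)/2 × 2 = 693.8
  [3→6]: (237.6+78.0)/2 × 3 = 473.4
  Sum = 1395.3 ng/mL·h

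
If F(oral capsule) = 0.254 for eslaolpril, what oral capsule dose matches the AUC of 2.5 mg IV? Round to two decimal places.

D_oral = 9.84 mg

For equal systemic exposure: F × D_ev = D_iv
D_ev = D_iv / F = 2.5 / 0.254 = 9.84252 mg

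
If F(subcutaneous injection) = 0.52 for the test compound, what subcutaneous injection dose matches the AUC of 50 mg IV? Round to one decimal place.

For equal systemic exposure: F × D_ev = D_iv
D_ev = D_iv / F = 50 / 0.52 = 96.1538 mg

D_subcutaneous = 96.2 mg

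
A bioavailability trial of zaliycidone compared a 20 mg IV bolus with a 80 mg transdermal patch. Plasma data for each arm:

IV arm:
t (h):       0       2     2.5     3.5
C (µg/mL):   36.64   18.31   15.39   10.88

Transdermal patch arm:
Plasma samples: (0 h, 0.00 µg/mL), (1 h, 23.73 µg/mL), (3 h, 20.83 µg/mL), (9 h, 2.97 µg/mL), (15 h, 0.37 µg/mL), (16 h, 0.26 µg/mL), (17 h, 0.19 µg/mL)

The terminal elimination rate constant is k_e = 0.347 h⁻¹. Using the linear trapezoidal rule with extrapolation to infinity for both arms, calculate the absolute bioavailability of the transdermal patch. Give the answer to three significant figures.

Trapezoidal AUC_0→3.5 (IV):
  [0→2]: (36.64+18.31)/2 × 2 = 54.95
  [2→2.5]: (18.31+15.39)/2 × 0.5 = 8.425
  [2.5→3.5]: (15.39+10.88)/2 × 1 = 13.135
  Sum = 76.51 µg/mL·h
IV tail: 10.88/0.347 = 31.354; AUC_iv,0→∞ = 76.51 + 31.354 = 107.864 µg/mL·h
Trapezoidal AUC_0→17 (transdermal patch):
  [0→1]: (0.00+23.73)/2 × 1 = 11.865
  [1→3]: (23.73+20.83)/2 × 2 = 44.56
  [3→9]: (20.83+2.97)/2 × 6 = 71.4
  [9→15]: (2.97+0.37)/2 × 6 = 10.02
  [15→16]: (0.37+0.26)/2 × 1 = 0.315
  [16→17]: (0.26+0.19)/2 × 1 = 0.225
  Sum = 138.385 µg/mL·h
transdermal patch tail: 0.19/0.347 = 0.548; AUC_ev,0→∞ = 138.385 + 0.548 = 138.933 µg/mL·h
F = (AUC_ev/D_ev)/(AUC_iv/D_iv) = (138.933/80)/(107.864/20) = 1.7366625/5.3932 = 0.3220

F = 0.322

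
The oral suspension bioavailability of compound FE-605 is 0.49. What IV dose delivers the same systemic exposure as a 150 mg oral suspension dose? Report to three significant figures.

D_iv = 73.5 mg

Systemic exposure from an extravascular dose = F × D_ev, so the equivalent IV dose is F × D_ev.
D_iv = F × D_ev = 0.49 × 150 = 73.5 mg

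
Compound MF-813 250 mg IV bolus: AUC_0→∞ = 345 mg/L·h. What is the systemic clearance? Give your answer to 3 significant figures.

CL = 0.725 L/h

CL = Dose_iv / AUC_0→∞
   = 250 / 345 = 0.724638 L/h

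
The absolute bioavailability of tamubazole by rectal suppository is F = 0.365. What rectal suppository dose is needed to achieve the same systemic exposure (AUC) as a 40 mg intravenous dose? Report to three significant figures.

D_rectal = 110 mg

For equal systemic exposure: F × D_ev = D_iv
D_ev = D_iv / F = 40 / 0.365 = 109.589 mg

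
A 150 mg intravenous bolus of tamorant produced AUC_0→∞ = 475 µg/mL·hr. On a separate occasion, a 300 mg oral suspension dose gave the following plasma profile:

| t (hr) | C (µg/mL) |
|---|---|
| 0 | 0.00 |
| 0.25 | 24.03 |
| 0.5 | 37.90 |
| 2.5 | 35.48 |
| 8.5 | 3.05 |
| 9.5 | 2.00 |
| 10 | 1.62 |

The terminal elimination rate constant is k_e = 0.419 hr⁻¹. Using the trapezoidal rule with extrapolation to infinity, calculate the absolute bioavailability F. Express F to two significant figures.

Trapezoidal AUC_0→10 (oral suspension):
  [0→0.25]: (0.00+24.03)/2 × 0.25 = 3.00375
  [0.25→0.5]: (24.03+37.90)/2 × 0.25 = 7.74125
  [0.5→2.5]: (37.90+35.48)/2 × 2 = 73.38
  [2.5→8.5]: (35.48+3.05)/2 × 6 = 115.59
  [8.5→9.5]: (3.05+2.00)/2 × 1 = 2.525
  [9.5→10]: (2.00+1.62)/2 × 0.5 = 0.905
  Sum = 203.145 µg/mL·hr
Tail: C_last/k_e = 1.62/0.419 = 3.866
AUC_0→∞ (oral suspension) = 203.145 + 3.866 = 207.011 µg/mL·hr
F = (AUC_ev/D_ev)/(AUC_iv/D_iv) = (207.011/300)/(475/150) = 0.690037/3.16667 = 0.2179

F = 0.22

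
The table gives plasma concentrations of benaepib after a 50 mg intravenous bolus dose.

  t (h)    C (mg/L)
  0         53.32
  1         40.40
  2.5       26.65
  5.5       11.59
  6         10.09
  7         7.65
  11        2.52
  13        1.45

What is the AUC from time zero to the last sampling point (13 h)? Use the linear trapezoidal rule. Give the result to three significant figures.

Trapezoidal AUC_0→13:
  [0→1]: (53.32+40.40)/2 × 1 = 46.86
  [1→2.5]: (40.40+26.65)/2 × 1.5 = 50.2875
  [2.5→5.5]: (26.65+11.59)/2 × 3 = 57.36
  [5.5→6]: (11.59+10.09)/2 × 0.5 = 5.42
  [6→7]: (10.09+7.65)/2 × 1 = 8.87
  [7→11]: (7.65+2.52)/2 × 4 = 20.34
  [11→13]: (2.52+1.45)/2 × 2 = 3.97
  Sum = 193.1075 mg/L·h

AUC = 193 mg/L·h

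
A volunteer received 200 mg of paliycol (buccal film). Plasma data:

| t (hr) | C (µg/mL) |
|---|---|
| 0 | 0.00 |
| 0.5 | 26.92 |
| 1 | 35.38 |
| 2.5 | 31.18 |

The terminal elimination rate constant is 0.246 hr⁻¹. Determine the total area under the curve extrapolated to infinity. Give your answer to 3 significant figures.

Trapezoidal AUC_0→2.5:
  [0→0.5]: (0.00+26.92)/2 × 0.5 = 6.73
  [0.5→1]: (26.92+35.38)/2 × 0.5 = 15.575
  [1→2.5]: (35.38+31.18)/2 × 1.5 = 49.92
  Sum = 72.225 µg/mL·hr
Extrapolated tail: C_last / k_e = 31.18 / 0.246 = 126.748
AUC_0→∞ = 72.225 + 126.748 = 198.973 µg/mL·hr

AUC = 199 µg/mL·hr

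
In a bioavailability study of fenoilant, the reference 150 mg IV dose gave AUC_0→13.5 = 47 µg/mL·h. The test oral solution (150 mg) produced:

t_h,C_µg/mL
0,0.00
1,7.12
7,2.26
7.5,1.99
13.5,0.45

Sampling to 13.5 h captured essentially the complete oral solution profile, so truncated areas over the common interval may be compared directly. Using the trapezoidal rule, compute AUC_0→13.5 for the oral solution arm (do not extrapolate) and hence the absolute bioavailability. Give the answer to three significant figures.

Trapezoidal AUC_0→13.5 (oral solution):
  [0→1]: (0.00+7.12)/2 × 1 = 3.56
  [1→7]: (7.12+2.26)/2 × 6 = 28.14
  [7→7.5]: (2.26+1.99)/2 × 0.5 = 1.0625
  [7.5→13.5]: (1.99+0.45)/2 × 6 = 7.32
  Sum = 40.0825 µg/mL·h
F = (AUC_ev/D_ev)/(AUC_iv/D_iv) = (40.0825/150)/(47/150) = 0.267217/0.313333 = 0.8528

F = 0.853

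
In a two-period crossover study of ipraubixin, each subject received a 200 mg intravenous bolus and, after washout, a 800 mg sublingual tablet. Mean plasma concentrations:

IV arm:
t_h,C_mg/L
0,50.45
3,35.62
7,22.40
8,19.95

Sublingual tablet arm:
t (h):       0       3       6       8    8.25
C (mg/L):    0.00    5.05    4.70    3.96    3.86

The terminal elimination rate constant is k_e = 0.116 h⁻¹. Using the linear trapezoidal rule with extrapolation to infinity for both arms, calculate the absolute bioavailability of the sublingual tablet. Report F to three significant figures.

F = 0.0371

Trapezoidal AUC_0→8 (IV):
  [0→3]: (50.45+35.62)/2 × 3 = 129.105
  [3→7]: (35.62+22.40)/2 × 4 = 116.04
  [7→8]: (22.40+19.95)/2 × 1 = 21.175
  Sum = 266.32 mg/L·h
IV tail: 19.95/0.116 = 171.983; AUC_iv,0→∞ = 266.32 + 171.983 = 438.303 mg/L·h
Trapezoidal AUC_0→8.25 (sublingual tablet):
  [0→3]: (0.00+5.05)/2 × 3 = 7.575
  [3→6]: (5.05+4.70)/2 × 3 = 14.625
  [6→8]: (4.70+3.96)/2 × 2 = 8.66
  [8→8.25]: (3.96+3.86)/2 × 0.25 = 0.9775
  Sum = 31.8375 mg/L·h
sublingual tablet tail: 3.86/0.116 = 33.276; AUC_ev,0→∞ = 31.8375 + 33.276 = 65.1135 mg/L·h
F = (AUC_ev/D_ev)/(AUC_iv/D_iv) = (65.1135/800)/(438.303/200) = 0.081391875/2.191515 = 0.0371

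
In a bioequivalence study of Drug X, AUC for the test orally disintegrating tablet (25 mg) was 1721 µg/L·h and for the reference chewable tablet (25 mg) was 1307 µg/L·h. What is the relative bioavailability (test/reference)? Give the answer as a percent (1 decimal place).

F_rel = 131.7%

F_rel = (AUC_test/D_test) / (AUC_ref/D_ref)
      = (1721/25) / (1307/25)
      = 68.84 / 52.28 = 1.3168 = 131.68%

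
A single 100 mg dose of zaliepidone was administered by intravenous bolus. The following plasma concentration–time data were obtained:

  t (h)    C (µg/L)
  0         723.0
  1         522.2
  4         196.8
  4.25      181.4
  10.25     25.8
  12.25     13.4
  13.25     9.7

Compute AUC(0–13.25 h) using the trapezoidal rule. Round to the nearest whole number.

Trapezoidal AUC_0→13.25:
  [0→1]: (723.0+522.2)/2 × 1 = 622.6
  [1→4]: (522.2+196.8)/2 × 3 = 1078.5
  [4→4.25]: (196.8+181.4)/2 × 0.25 = 47.275
  [4.25→10.25]: (181.4+25.8)/2 × 6 = 621.6
  [10.25→12.25]: (25.8+13.4)/2 × 2 = 39.2
  [12.25→13.25]: (13.4+9.7)/2 × 1 = 11.55
  Sum = 2420.725 µg/L·h

AUC = 2421 µg/L·h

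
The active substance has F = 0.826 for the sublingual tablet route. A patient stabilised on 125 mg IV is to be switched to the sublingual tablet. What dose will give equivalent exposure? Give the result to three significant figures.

D_sublingual = 151 mg

For equal systemic exposure: F × D_ev = D_iv
D_ev = D_iv / F = 125 / 0.826 = 151.332 mg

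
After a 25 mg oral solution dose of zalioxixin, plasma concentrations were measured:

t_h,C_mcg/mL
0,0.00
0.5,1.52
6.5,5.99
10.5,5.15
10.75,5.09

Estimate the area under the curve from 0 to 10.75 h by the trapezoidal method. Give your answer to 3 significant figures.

AUC = 46.5 mcg/mL·h

Trapezoidal AUC_0→10.75:
  [0→0.5]: (0.00+1.52)/2 × 0.5 = 0.38
  [0.5→6.5]: (1.52+5.99)/2 × 6 = 22.53
  [6.5→10.5]: (5.99+5.15)/2 × 4 = 22.28
  [10.5→10.75]: (5.15+5.09)/2 × 0.25 = 1.28
  Sum = 46.47 mcg/mL·h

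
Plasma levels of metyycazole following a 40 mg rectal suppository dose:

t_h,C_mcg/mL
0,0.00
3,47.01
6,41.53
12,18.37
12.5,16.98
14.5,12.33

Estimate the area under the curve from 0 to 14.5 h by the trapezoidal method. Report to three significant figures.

Trapezoidal AUC_0→14.5:
  [0→3]: (0.00+47.01)/2 × 3 = 70.515
  [3→6]: (47.01+41.53)/2 × 3 = 132.81
  [6→12]: (41.53+18.37)/2 × 6 = 179.7
  [12→12.5]: (18.37+16.98)/2 × 0.5 = 8.8375
  [12.5→14.5]: (16.98+12.33)/2 × 2 = 29.31
  Sum = 421.1725 mcg/mL·h

AUC = 421 mcg/mL·h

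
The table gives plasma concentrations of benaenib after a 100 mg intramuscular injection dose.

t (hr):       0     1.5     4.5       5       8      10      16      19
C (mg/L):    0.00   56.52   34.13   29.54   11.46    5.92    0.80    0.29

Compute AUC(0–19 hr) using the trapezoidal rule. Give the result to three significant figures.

AUC = 295 mg/L·hr

Trapezoidal AUC_0→19:
  [0→1.5]: (0.00+56.52)/2 × 1.5 = 42.39
  [1.5→4.5]: (56.52+34.13)/2 × 3 = 135.975
  [4.5→5]: (34.13+29.54)/2 × 0.5 = 15.9175
  [5→8]: (29.54+11.46)/2 × 3 = 61.5
  [8→10]: (11.46+5.92)/2 × 2 = 17.38
  [10→16]: (5.92+0.80)/2 × 6 = 20.16
  [16→19]: (0.80+0.29)/2 × 3 = 1.635
  Sum = 294.9575 mg/L·hr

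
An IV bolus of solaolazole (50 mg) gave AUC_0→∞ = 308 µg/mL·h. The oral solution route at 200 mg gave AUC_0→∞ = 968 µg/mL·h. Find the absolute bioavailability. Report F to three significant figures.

F = 0.786

F = (AUC_ev / D_ev) / (AUC_iv / D_iv)
  = (968/200) / (308/50)
  = 4.84 / 6.16 = 0.7857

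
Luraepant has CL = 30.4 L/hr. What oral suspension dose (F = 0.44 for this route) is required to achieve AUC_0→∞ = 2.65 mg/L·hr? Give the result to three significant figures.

Dose = 183 mg

Dose = CL × AUC_0→∞ / F
     = 30.4 × 2.65 / 0.44 = 183.091 mg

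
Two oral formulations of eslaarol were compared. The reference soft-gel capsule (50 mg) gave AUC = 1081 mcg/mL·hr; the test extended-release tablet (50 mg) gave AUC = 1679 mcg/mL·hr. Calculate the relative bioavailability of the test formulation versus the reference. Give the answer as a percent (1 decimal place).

F_rel = 155.3%

F_rel = (AUC_test/D_test) / (AUC_ref/D_ref)
      = (1679/50) / (1081/50)
      = 33.58 / 21.62 = 1.5532 = 155.32%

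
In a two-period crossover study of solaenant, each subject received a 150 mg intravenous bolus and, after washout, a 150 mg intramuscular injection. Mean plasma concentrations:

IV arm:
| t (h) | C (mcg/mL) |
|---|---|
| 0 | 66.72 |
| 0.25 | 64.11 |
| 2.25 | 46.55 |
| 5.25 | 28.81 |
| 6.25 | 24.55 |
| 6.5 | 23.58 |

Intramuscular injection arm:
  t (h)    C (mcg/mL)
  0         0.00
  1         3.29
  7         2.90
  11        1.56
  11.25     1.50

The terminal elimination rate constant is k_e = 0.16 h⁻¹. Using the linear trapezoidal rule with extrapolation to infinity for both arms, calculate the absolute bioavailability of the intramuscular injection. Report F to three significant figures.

F = 0.0926

Trapezoidal AUC_0→6.5 (IV):
  [0→0.25]: (66.72+64.11)/2 × 0.25 = 16.35375
  [0.25→2.25]: (64.11+46.55)/2 × 2 = 110.66
  [2.25→5.25]: (46.55+28.81)/2 × 3 = 113.04
  [5.25→6.25]: (28.81+24.55)/2 × 1 = 26.68
  [6.25→6.5]: (24.55+23.58)/2 × 0.25 = 6.01625
  Sum = 272.75 mcg/mL·h
IV tail: 23.58/0.16 = 147.375; AUC_iv,0→∞ = 272.75 + 147.375 = 420.125 mcg/mL·h
Trapezoidal AUC_0→11.25 (intramuscular injection):
  [0→1]: (0.00+3.29)/2 × 1 = 1.645
  [1→7]: (3.29+2.90)/2 × 6 = 18.57
  [7→11]: (2.90+1.56)/2 × 4 = 8.92
  [11→11.25]: (1.56+1.50)/2 × 0.25 = 0.3825
  Sum = 29.5175 mcg/mL·h
intramuscular injection tail: 1.50/0.16 = 9.375; AUC_ev,0→∞ = 29.5175 + 9.375 = 38.8925 mcg/mL·h
F = (AUC_ev/D_ev)/(AUC_iv/D_iv) = (38.8925/150)/(420.125/150) = 0.259283/2.80083 = 0.0926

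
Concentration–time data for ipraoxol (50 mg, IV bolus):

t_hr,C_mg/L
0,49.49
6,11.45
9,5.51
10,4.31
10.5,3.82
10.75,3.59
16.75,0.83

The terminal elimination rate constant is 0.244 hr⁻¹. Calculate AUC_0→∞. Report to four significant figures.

Trapezoidal AUC_0→16.75:
  [0→6]: (49.49+11.45)/2 × 6 = 182.82
  [6→9]: (11.45+5.51)/2 × 3 = 25.44
  [9→10]: (5.51+4.31)/2 × 1 = 4.91
  [10→10.5]: (4.31+3.82)/2 × 0.5 = 2.0325
  [10.5→10.75]: (3.82+3.59)/2 × 0.25 = 0.92625
  [10.75→16.75]: (3.59+0.83)/2 × 6 = 13.26
  Sum = 229.38875 mg/L·hr
Extrapolated tail: C_last / k_e = 0.83 / 0.244 = 3.402
AUC_0→∞ = 229.38875 + 3.402 = 232.79075 mg/L·hr

AUC = 232.8 mg/L·hr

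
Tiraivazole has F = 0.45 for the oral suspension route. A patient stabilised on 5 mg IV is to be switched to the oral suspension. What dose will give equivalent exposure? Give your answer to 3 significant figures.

D_oral = 11.1 mg

For equal systemic exposure: F × D_ev = D_iv
D_ev = D_iv / F = 5 / 0.45 = 11.1111 mg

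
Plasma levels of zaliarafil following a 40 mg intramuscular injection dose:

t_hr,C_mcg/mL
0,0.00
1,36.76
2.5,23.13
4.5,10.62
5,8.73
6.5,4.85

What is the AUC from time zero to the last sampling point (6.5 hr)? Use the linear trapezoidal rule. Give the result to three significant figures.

Trapezoidal AUC_0→6.5:
  [0→1]: (0.00+36.76)/2 × 1 = 18.38
  [1→2.5]: (36.76+23.13)/2 × 1.5 = 44.9175
  [2.5→4.5]: (23.13+10.62)/2 × 2 = 33.75
  [4.5→5]: (10.62+8.73)/2 × 0.5 = 4.8375
  [5→6.5]: (8.73+4.85)/2 × 1.5 = 10.185
  Sum = 112.07 mcg/mL·hr

AUC = 112 mcg/mL·hr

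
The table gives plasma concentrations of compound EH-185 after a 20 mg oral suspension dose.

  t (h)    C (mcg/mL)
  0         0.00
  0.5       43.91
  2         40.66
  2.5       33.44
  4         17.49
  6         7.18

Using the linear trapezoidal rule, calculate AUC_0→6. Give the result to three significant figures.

AUC = 156 mcg/mL·h

Trapezoidal AUC_0→6:
  [0→0.5]: (0.00+43.91)/2 × 0.5 = 10.9775
  [0.5→2]: (43.91+40.66)/2 × 1.5 = 63.4275
  [2→2.5]: (40.66+33.44)/2 × 0.5 = 18.525
  [2.5→4]: (33.44+17.49)/2 × 1.5 = 38.1975
  [4→6]: (17.49+7.18)/2 × 2 = 24.67
  Sum = 155.7975 mcg/mL·h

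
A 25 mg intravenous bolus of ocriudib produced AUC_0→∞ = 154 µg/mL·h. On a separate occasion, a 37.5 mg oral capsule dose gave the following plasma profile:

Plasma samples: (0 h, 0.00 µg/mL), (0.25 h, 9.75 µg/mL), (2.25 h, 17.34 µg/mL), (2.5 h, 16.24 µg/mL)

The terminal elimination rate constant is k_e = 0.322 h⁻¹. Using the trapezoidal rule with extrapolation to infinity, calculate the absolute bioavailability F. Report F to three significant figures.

F = 0.359

Trapezoidal AUC_0→2.5 (oral capsule):
  [0→0.25]: (0.00+9.75)/2 × 0.25 = 1.21875
  [0.25→2.25]: (9.75+17.34)/2 × 2 = 27.09
  [2.25→2.5]: (17.34+16.24)/2 × 0.25 = 4.1975
  Sum = 32.50625 µg/mL·h
Tail: C_last/k_e = 16.24/0.322 = 50.435
AUC_0→∞ (oral capsule) = 32.50625 + 50.435 = 82.94125 µg/mL·h
F = (AUC_ev/D_ev)/(AUC_iv/D_iv) = (82.94125/37.5)/(154/25) = 2.21177/6.16 = 0.3591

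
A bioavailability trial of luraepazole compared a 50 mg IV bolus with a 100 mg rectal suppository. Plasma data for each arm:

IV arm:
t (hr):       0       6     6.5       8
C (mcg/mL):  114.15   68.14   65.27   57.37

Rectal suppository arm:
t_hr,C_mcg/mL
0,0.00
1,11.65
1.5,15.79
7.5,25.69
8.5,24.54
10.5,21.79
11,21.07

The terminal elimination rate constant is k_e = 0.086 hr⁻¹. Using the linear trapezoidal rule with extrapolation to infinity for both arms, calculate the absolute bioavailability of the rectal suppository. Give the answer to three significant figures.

F = 0.173

Trapezoidal AUC_0→8 (IV):
  [0→6]: (114.15+68.14)/2 × 6 = 546.87
  [6→6.5]: (68.14+65.27)/2 × 0.5 = 33.3525
  [6.5→8]: (65.27+57.37)/2 × 1.5 = 91.98
  Sum = 672.2025 mcg/mL·hr
IV tail: 57.37/0.086 = 667.093; AUC_iv,0→∞ = 672.2025 + 667.093 = 1339.2955 mcg/mL·hr
Trapezoidal AUC_0→11 (rectal suppository):
  [0→1]: (0.00+11.65)/2 × 1 = 5.825
  [1→1.5]: (11.65+15.79)/2 × 0.5 = 6.86
  [1.5→7.5]: (15.79+25.69)/2 × 6 = 124.44
  [7.5→8.5]: (25.69+24.54)/2 × 1 = 25.115
  [8.5→10.5]: (24.54+21.79)/2 × 2 = 46.33
  [10.5→11]: (21.79+21.07)/2 × 0.5 = 10.715
  Sum = 219.285 mcg/mL·hr
rectal suppository tail: 21.07/0.086 = 245.000; AUC_ev,0→∞ = 219.285 + 245.000 = 464.285 mcg/mL·hr
F = (AUC_ev/D_ev)/(AUC_iv/D_iv) = (464.285/100)/(1339.2955/50) = 4.64285/26.78591 = 0.1733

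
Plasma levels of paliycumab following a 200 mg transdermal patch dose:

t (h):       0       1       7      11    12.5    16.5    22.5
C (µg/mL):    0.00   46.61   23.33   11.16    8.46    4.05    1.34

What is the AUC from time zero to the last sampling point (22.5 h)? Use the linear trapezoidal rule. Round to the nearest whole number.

AUC = 358 µg/mL·h

Trapezoidal AUC_0→22.5:
  [0→1]: (0.00+46.61)/2 × 1 = 23.305
  [1→7]: (46.61+23.33)/2 × 6 = 209.82
  [7→11]: (23.33+11.16)/2 × 4 = 68.98
  [11→12.5]: (11.16+8.46)/2 × 1.5 = 14.715
  [12.5→16.5]: (8.46+4.05)/2 × 4 = 25.02
  [16.5→22.5]: (4.05+1.34)/2 × 6 = 16.17
  Sum = 358.01 µg/mL·h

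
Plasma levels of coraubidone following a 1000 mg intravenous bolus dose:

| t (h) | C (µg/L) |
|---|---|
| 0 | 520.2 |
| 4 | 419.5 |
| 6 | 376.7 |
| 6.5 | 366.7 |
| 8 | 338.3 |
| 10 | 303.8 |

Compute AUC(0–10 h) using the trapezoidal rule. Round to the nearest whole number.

AUC = 4032 µg/L·h

Trapezoidal AUC_0→10:
  [0→4]: (520.2+419.5)/2 × 4 = 1879.4
  [4→6]: (419.5+376.7)/2 × 2 = 796.2
  [6→6.5]: (376.7+366.7)/2 × 0.5 = 185.85
  [6.5→8]: (366.7+338.3)/2 × 1.5 = 528.75
  [8→10]: (338.3+303.8)/2 × 2 = 642.1
  Sum = 4032.3 µg/L·h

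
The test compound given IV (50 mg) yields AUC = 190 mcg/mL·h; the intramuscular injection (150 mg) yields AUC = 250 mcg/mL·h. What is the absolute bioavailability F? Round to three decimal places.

F = (AUC_ev / D_ev) / (AUC_iv / D_iv)
  = (250/150) / (190/50)
  = 1.66667 / 3.8 = 0.4386

F = 0.439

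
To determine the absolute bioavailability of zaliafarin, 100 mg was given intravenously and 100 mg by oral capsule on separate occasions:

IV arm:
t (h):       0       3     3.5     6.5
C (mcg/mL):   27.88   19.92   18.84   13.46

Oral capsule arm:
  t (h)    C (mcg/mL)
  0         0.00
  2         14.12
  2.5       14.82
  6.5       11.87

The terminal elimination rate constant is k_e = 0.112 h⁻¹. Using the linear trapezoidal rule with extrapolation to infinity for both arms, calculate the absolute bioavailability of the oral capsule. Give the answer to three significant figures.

F = 0.723

Trapezoidal AUC_0→6.5 (IV):
  [0→3]: (27.88+19.92)/2 × 3 = 71.7
  [3→3.5]: (19.92+18.84)/2 × 0.5 = 9.69
  [3.5→6.5]: (18.84+13.46)/2 × 3 = 48.45
  Sum = 129.84 mcg/mL·h
IV tail: 13.46/0.112 = 120.179; AUC_iv,0→∞ = 129.84 + 120.179 = 250.019 mcg/mL·h
Trapezoidal AUC_0→6.5 (oral capsule):
  [0→2]: (0.00+14.12)/2 × 2 = 14.12
  [2→2.5]: (14.12+14.82)/2 × 0.5 = 7.235
  [2.5→6.5]: (14.82+11.87)/2 × 4 = 53.38
  Sum = 74.735 mcg/mL·h
oral capsule tail: 11.87/0.112 = 105.982; AUC_ev,0→∞ = 74.735 + 105.982 = 180.717 mcg/mL·h
F = (AUC_ev/D_ev)/(AUC_iv/D_iv) = (180.717/100)/(250.019/100) = 1.80717/2.50019 = 0.7228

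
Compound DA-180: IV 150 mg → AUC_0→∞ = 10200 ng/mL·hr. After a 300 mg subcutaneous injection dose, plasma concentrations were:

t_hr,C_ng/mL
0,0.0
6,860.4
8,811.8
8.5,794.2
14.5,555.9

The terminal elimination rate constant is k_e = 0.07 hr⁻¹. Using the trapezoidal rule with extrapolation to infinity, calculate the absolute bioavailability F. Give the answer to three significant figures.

Trapezoidal AUC_0→14.5 (subcutaneous injection):
  [0→6]: (0.0+860.4)/2 × 6 = 2581.2
  [6→8]: (860.4+811.8)/2 × 2 = 1672.2
  [8→8.5]: (811.8+794.2)/2 × 0.5 = 401.5
  [8.5→14.5]: (794.2+555.9)/2 × 6 = 4050.3
  Sum = 8705.2 ng/mL·hr
Tail: C_last/k_e = 555.9/0.07 = 7941.429
AUC_0→∞ (subcutaneous injection) = 8705.2 + 7941.429 = 16646.629 ng/mL·hr
F = (AUC_ev/D_ev)/(AUC_iv/D_iv) = (16646.629/300)/(10200/150) = 55.4888/68 = 0.8160

F = 0.816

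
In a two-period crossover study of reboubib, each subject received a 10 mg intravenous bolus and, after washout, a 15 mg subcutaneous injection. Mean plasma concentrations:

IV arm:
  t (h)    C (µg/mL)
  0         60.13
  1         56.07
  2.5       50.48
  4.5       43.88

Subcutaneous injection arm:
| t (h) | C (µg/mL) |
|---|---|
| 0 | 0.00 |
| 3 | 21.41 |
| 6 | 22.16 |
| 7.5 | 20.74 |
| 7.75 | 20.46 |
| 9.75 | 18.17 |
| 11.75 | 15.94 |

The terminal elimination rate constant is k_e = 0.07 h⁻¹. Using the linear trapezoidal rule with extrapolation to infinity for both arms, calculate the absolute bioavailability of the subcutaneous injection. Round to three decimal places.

F = 0.338

Trapezoidal AUC_0→4.5 (IV):
  [0→1]: (60.13+56.07)/2 × 1 = 58.1
  [1→2.5]: (56.07+50.48)/2 × 1.5 = 79.9125
  [2.5→4.5]: (50.48+43.88)/2 × 2 = 94.36
  Sum = 232.3725 µg/mL·h
IV tail: 43.88/0.07 = 626.857; AUC_iv,0→∞ = 232.3725 + 626.857 = 859.2295 µg/mL·h
Trapezoidal AUC_0→11.75 (subcutaneous injection):
  [0→3]: (0.00+21.41)/2 × 3 = 32.115
  [3→6]: (21.41+22.16)/2 × 3 = 65.355
  [6→7.5]: (22.16+20.74)/2 × 1.5 = 32.175
  [7.5→7.75]: (20.74+20.46)/2 × 0.25 = 5.15
  [7.75→9.75]: (20.46+18.17)/2 × 2 = 38.63
  [9.75→11.75]: (18.17+15.94)/2 × 2 = 34.11
  Sum = 207.535 µg/mL·h
subcutaneous injection tail: 15.94/0.07 = 227.714; AUC_ev,0→∞ = 207.535 + 227.714 = 435.249 µg/mL·h
F = (AUC_ev/D_ev)/(AUC_iv/D_iv) = (435.249/15)/(859.2295/10) = 29.0166/85.92295 = 0.3377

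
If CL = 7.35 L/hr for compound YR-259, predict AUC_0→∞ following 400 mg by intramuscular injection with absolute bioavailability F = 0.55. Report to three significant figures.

AUC_0→∞ = F × Dose / CL
        = 0.55 × 400 / 7.35 = 29.932 mg/L·hr

AUC = 29.9 mg/L·hr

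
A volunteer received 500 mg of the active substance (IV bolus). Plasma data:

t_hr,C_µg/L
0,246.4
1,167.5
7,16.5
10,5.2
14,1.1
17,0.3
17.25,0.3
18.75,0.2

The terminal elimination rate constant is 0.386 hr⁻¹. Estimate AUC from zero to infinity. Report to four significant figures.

AUC = 807.2 µg/L·hr

Trapezoidal AUC_0→18.75:
  [0→1]: (246.4+167.5)/2 × 1 = 206.95
  [1→7]: (167.5+16.5)/2 × 6 = 552.0
  [7→10]: (16.5+5.2)/2 × 3 = 32.55
  [10→14]: (5.2+1.1)/2 × 4 = 12.6
  [14→17]: (1.1+0.3)/2 × 3 = 2.1
  [17→17.25]: (0.3+0.3)/2 × 0.25 = 0.075
  [17.25→18.75]: (0.3+0.2)/2 × 1.5 = 0.375
  Sum = 806.65 µg/L·hr
Extrapolated tail: C_last / k_e = 0.2 / 0.386 = 0.518
AUC_0→∞ = 806.65 + 0.518 = 807.168 µg/L·hr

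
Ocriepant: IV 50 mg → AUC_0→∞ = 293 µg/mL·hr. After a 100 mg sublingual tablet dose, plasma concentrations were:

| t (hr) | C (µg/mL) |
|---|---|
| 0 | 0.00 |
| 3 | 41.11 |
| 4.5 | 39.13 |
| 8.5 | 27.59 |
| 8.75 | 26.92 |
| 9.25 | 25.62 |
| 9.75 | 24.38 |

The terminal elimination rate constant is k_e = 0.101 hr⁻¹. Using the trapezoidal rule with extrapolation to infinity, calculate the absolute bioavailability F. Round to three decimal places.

F = 0.903

Trapezoidal AUC_0→9.75 (sublingual tablet):
  [0→3]: (0.00+41.11)/2 × 3 = 61.665
  [3→4.5]: (41.11+39.13)/2 × 1.5 = 60.18
  [4.5→8.5]: (39.13+27.59)/2 × 4 = 133.44
  [8.5→8.75]: (27.59+26.92)/2 × 0.25 = 6.81375
  [8.75→9.25]: (26.92+25.62)/2 × 0.5 = 13.135
  [9.25→9.75]: (25.62+24.38)/2 × 0.5 = 12.5
  Sum = 287.73375 µg/mL·hr
Tail: C_last/k_e = 24.38/0.101 = 241.386
AUC_0→∞ (sublingual tablet) = 287.73375 + 241.386 = 529.11975 µg/mL·hr
F = (AUC_ev/D_ev)/(AUC_iv/D_iv) = (529.11975/100)/(293/50) = 5.2911975/5.86 = 0.9029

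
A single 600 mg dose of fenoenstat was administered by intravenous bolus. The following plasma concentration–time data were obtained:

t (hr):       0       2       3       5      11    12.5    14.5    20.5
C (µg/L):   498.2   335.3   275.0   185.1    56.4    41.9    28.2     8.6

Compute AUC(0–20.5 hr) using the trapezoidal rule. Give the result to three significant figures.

AUC = 2580 µg/L·hr

Trapezoidal AUC_0→20.5:
  [0→2]: (498.2+335.3)/2 × 2 = 833.5
  [2→3]: (335.3+275.0)/2 × 1 = 305.15
  [3→5]: (275.0+185.1)/2 × 2 = 460.1
  [5→11]: (185.1+56.4)/2 × 6 = 724.5
  [11→12.5]: (56.4+41.9)/2 × 1.5 = 73.725
  [12.5→14.5]: (41.9+28.2)/2 × 2 = 70.1
  [14.5→20.5]: (28.2+8.6)/2 × 6 = 110.4
  Sum = 2577.475 µg/L·hr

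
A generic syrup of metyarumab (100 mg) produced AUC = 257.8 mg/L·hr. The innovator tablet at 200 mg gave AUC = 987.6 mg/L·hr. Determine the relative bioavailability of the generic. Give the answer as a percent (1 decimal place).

F_rel = 52.2%

F_rel = (AUC_test/D_test) / (AUC_ref/D_ref)
      = (257.8/100) / (987.6/200)
      = 2.578 / 4.938 = 0.5221 = 52.21%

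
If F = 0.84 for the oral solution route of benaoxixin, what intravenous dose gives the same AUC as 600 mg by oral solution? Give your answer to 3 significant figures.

Systemic exposure from an extravascular dose = F × D_ev, so the equivalent IV dose is F × D_ev.
D_iv = F × D_ev = 0.84 × 600 = 504 mg

D_iv = 504 mg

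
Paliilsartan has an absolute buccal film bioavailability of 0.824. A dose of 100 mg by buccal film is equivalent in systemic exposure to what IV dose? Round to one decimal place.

Systemic exposure from an extravascular dose = F × D_ev, so the equivalent IV dose is F × D_ev.
D_iv = F × D_ev = 0.824 × 100 = 82.4 mg

D_iv = 82.4 mg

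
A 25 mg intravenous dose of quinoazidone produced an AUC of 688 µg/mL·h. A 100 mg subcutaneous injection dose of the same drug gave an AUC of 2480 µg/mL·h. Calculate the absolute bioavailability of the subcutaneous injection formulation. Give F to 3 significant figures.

F = 0.901

F = (AUC_ev / D_ev) / (AUC_iv / D_iv)
  = (2480/100) / (688/25)
  = 24.8 / 27.52 = 0.9012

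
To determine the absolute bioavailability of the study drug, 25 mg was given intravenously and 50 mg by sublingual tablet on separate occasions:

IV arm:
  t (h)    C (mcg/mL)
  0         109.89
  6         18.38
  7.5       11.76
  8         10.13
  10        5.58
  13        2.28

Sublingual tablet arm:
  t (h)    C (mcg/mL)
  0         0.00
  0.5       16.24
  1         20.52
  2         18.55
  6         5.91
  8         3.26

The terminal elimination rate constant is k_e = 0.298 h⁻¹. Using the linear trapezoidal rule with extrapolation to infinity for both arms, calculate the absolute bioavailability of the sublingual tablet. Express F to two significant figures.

F = 0.11

Trapezoidal AUC_0→13 (IV):
  [0→6]: (109.89+18.38)/2 × 6 = 384.81
  [6→7.5]: (18.38+11.76)/2 × 1.5 = 22.605
  [7.5→8]: (11.76+10.13)/2 × 0.5 = 5.4725
  [8→10]: (10.13+5.58)/2 × 2 = 15.71
  [10→13]: (5.58+2.28)/2 × 3 = 11.79
  Sum = 440.3875 mcg/mL·h
IV tail: 2.28/0.298 = 7.651; AUC_iv,0→∞ = 440.3875 + 7.651 = 448.0385 mcg/mL·h
Trapezoidal AUC_0→8 (sublingual tablet):
  [0→0.5]: (0.00+16.24)/2 × 0.5 = 4.06
  [0.5→1]: (16.24+20.52)/2 × 0.5 = 9.19
  [1→2]: (20.52+18.55)/2 × 1 = 19.535
  [2→6]: (18.55+5.91)/2 × 4 = 48.92
  [6→8]: (5.91+3.26)/2 × 2 = 9.17
  Sum = 90.875 mcg/mL·h
sublingual tablet tail: 3.26/0.298 = 10.940; AUC_ev,0→∞ = 90.875 + 10.940 = 101.815 mcg/mL·h
F = (AUC_ev/D_ev)/(AUC_iv/D_iv) = (101.815/50)/(448.0385/25) = 2.0363/17.92154 = 0.1136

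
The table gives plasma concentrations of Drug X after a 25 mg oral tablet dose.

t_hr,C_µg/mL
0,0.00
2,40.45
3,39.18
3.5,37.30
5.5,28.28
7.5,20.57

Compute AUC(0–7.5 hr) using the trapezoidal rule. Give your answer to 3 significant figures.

AUC = 214 µg/mL·hr

Trapezoidal AUC_0→7.5:
  [0→2]: (0.00+40.45)/2 × 2 = 40.45
  [2→3]: (40.45+39.18)/2 × 1 = 39.815
  [3→3.5]: (39.18+37.30)/2 × 0.5 = 19.12
  [3.5→5.5]: (37.30+28.28)/2 × 2 = 65.58
  [5.5→7.5]: (28.28+20.57)/2 × 2 = 48.85
  Sum = 213.815 µg/mL·hr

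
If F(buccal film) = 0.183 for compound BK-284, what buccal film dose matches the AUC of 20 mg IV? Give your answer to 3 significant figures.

For equal systemic exposure: F × D_ev = D_iv
D_ev = D_iv / F = 20 / 0.183 = 109.29 mg

D_buccal = 109 mg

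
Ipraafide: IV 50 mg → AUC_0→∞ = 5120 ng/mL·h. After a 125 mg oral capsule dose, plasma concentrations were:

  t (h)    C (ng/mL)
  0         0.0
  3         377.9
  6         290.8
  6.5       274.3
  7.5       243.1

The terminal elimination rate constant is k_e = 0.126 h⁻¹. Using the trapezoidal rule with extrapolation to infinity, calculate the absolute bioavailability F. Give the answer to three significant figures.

Trapezoidal AUC_0→7.5 (oral capsule):
  [0→3]: (0.0+377.9)/2 × 3 = 566.85
  [3→6]: (377.9+290.8)/2 × 3 = 1003.05
  [6→6.5]: (290.8+274.3)/2 × 0.5 = 141.275
  [6.5→7.5]: (274.3+243.1)/2 × 1 = 258.7
  Sum = 1969.875 ng/mL·h
Tail: C_last/k_e = 243.1/0.126 = 1929.365
AUC_0→∞ (oral capsule) = 1969.875 + 1929.365 = 3899.24 ng/mL·h
F = (AUC_ev/D_ev)/(AUC_iv/D_iv) = (3899.24/125)/(5120/50) = 31.19392/102.4 = 0.3046

F = 0.305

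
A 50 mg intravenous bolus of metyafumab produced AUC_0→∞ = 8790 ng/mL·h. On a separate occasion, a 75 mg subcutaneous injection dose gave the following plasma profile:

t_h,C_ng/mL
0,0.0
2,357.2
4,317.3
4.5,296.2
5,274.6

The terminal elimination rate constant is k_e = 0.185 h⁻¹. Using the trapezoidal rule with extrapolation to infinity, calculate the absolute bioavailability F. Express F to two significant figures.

F = 0.21

Trapezoidal AUC_0→5 (subcutaneous injection):
  [0→2]: (0.0+357.2)/2 × 2 = 357.2
  [2→4]: (357.2+317.3)/2 × 2 = 674.5
  [4→4.5]: (317.3+296.2)/2 × 0.5 = 153.375
  [4.5→5]: (296.2+274.6)/2 × 0.5 = 142.7
  Sum = 1327.775 ng/mL·h
Tail: C_last/k_e = 274.6/0.185 = 1484.324
AUC_0→∞ (subcutaneous injection) = 1327.775 + 1484.324 = 2812.099 ng/mL·h
F = (AUC_ev/D_ev)/(AUC_iv/D_iv) = (2812.099/75)/(8790/50) = 37.4947/175.8 = 0.2133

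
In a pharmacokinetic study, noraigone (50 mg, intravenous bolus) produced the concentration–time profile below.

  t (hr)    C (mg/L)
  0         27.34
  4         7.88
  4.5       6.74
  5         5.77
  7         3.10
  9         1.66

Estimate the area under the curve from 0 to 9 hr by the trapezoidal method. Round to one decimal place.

Trapezoidal AUC_0→9:
  [0→4]: (27.34+7.88)/2 × 4 = 70.44
  [4→4.5]: (7.88+6.74)/2 × 0.5 = 3.655
  [4.5→5]: (6.74+5.77)/2 × 0.5 = 3.1275
  [5→7]: (5.77+3.10)/2 × 2 = 8.87
  [7→9]: (3.10+1.66)/2 × 2 = 4.76
  Sum = 90.8525 mg/L·hr

AUC = 90.9 mg/L·hr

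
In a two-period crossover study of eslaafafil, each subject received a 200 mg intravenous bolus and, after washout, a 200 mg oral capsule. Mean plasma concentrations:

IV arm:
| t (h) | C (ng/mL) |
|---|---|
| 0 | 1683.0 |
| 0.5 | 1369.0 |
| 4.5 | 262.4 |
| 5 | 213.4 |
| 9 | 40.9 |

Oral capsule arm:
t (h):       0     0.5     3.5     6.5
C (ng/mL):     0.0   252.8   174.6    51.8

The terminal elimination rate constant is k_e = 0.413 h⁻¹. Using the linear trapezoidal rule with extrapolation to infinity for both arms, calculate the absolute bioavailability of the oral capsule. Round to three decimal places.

F = 0.246

Trapezoidal AUC_0→9 (IV):
  [0→0.5]: (1683.0+1369.0)/2 × 0.5 = 763.0
  [0.5→4.5]: (1369.0+262.4)/2 × 4 = 3262.8
  [4.5→5]: (262.4+213.4)/2 × 0.5 = 118.95
  [5→9]: (213.4+40.9)/2 × 4 = 508.6
  Sum = 4653.35 ng/mL·h
IV tail: 40.9/0.413 = 99.031; AUC_iv,0→∞ = 4653.35 + 99.031 = 4752.381 ng/mL·h
Trapezoidal AUC_0→6.5 (oral capsule):
  [0→0.5]: (0.0+252.8)/2 × 0.5 = 63.2
  [0.5→3.5]: (252.8+174.6)/2 × 3 = 641.1
  [3.5→6.5]: (174.6+51.8)/2 × 3 = 339.6
  Sum = 1043.9 ng/mL·h
oral capsule tail: 51.8/0.413 = 125.424; AUC_ev,0→∞ = 1043.9 + 125.424 = 1169.324 ng/mL·h
F = (AUC_ev/D_ev)/(AUC_iv/D_iv) = (1169.324/200)/(4752.381/200) = 5.84662/23.761905 = 0.2461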